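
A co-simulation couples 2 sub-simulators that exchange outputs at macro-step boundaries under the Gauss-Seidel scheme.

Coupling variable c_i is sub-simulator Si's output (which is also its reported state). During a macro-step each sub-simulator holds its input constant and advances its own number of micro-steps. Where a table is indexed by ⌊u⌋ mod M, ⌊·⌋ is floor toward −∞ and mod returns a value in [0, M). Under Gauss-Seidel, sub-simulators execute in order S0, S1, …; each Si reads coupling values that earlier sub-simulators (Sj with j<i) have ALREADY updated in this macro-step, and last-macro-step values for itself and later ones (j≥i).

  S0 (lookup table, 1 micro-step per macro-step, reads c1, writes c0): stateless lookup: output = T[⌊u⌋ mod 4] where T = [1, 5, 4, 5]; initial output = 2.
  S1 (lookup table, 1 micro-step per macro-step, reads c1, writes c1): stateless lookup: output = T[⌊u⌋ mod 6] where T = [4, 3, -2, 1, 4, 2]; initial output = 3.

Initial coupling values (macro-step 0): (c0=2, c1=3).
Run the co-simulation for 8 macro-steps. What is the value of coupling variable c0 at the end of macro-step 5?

c0 at macro-step 5 = 5

macro 1: S0 reads c1=3 → after 1×micro: 5; S1 reads c1=3 → after 1×micro: 1 ⇒ (c0=5, c1=1)
macro 2: S0 reads c1=1 → after 1×micro: 5; S1 reads c1=1 → after 1×micro: 3 ⇒ (c0=5, c1=3)
macro 3: S0 reads c1=3 → after 1×micro: 5; S1 reads c1=3 → after 1×micro: 1 ⇒ (c0=5, c1=1)
macro 4: S0 reads c1=1 → after 1×micro: 5; S1 reads c1=1 → after 1×micro: 3 ⇒ (c0=5, c1=3)
macro 5: S0 reads c1=3 → after 1×micro: 5; S1 reads c1=3 → after 1×micro: 1 ⇒ (c0=5, c1=1)
macro 6: S0 reads c1=1 → after 1×micro: 5; S1 reads c1=1 → after 1×micro: 3 ⇒ (c0=5, c1=3)
macro 7: S0 reads c1=3 → after 1×micro: 5; S1 reads c1=3 → after 1×micro: 1 ⇒ (c0=5, c1=1)
macro 8: S0 reads c1=1 → after 1×micro: 5; S1 reads c1=1 → after 1×micro: 3 ⇒ (c0=5, c1=3)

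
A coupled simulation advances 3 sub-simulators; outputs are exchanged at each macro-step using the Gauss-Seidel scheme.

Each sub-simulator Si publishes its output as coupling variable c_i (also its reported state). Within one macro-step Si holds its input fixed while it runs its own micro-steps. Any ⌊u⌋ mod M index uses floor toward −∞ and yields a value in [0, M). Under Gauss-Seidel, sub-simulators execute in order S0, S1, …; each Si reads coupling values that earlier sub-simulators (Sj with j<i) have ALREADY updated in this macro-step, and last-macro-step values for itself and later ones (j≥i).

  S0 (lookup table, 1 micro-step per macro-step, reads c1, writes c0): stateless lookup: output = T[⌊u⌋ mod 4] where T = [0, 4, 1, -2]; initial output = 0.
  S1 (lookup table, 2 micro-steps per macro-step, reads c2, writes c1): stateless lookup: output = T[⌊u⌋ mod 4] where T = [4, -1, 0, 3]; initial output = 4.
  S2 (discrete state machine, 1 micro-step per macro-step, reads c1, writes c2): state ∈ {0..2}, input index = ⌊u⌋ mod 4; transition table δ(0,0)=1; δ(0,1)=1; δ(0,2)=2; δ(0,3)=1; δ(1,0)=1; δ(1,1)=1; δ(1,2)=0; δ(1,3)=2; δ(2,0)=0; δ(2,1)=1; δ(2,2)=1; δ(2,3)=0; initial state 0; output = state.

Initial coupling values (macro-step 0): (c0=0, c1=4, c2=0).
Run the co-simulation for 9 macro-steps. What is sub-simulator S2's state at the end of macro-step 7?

macro 1: S0 reads c1=4 → after 1×micro: 0; S1 reads c2=0 → after 2×micro: 4; S2 reads c1=4 → after 1×micro: 1 ⇒ (c0=0, c1=4, c2=1)
macro 2: S0 reads c1=4 → after 1×micro: 0; S1 reads c2=1 → after 2×micro: -1; S2 reads c1=-1 → after 1×micro: 2 ⇒ (c0=0, c1=-1, c2=2)
macro 3: S0 reads c1=-1 → after 1×micro: -2; S1 reads c2=2 → after 2×micro: 0; S2 reads c1=0 → after 1×micro: 0 ⇒ (c0=-2, c1=0, c2=0)
macro 4: S0 reads c1=0 → after 1×micro: 0; S1 reads c2=0 → after 2×micro: 4; S2 reads c1=4 → after 1×micro: 1 ⇒ (c0=0, c1=4, c2=1)
macro 5: S0 reads c1=4 → after 1×micro: 0; S1 reads c2=1 → after 2×micro: -1; S2 reads c1=-1 → after 1×micro: 2 ⇒ (c0=0, c1=-1, c2=2)
macro 6: S0 reads c1=-1 → after 1×micro: -2; S1 reads c2=2 → after 2×micro: 0; S2 reads c1=0 → after 1×micro: 0 ⇒ (c0=-2, c1=0, c2=0)
macro 7: S0 reads c1=0 → after 1×micro: 0; S1 reads c2=0 → after 2×micro: 4; S2 reads c1=4 → after 1×micro: 1 ⇒ (c0=0, c1=4, c2=1)
macro 8: S0 reads c1=4 → after 1×micro: 0; S1 reads c2=1 → after 2×micro: -1; S2 reads c1=-1 → after 1×micro: 2 ⇒ (c0=0, c1=-1, c2=2)
macro 9: S0 reads c1=-1 → after 1×micro: -2; S1 reads c2=2 → after 2×micro: 0; S2 reads c1=0 → after 1×micro: 0 ⇒ (c0=-2, c1=0, c2=0)

S2 state at macro-step 7 = 1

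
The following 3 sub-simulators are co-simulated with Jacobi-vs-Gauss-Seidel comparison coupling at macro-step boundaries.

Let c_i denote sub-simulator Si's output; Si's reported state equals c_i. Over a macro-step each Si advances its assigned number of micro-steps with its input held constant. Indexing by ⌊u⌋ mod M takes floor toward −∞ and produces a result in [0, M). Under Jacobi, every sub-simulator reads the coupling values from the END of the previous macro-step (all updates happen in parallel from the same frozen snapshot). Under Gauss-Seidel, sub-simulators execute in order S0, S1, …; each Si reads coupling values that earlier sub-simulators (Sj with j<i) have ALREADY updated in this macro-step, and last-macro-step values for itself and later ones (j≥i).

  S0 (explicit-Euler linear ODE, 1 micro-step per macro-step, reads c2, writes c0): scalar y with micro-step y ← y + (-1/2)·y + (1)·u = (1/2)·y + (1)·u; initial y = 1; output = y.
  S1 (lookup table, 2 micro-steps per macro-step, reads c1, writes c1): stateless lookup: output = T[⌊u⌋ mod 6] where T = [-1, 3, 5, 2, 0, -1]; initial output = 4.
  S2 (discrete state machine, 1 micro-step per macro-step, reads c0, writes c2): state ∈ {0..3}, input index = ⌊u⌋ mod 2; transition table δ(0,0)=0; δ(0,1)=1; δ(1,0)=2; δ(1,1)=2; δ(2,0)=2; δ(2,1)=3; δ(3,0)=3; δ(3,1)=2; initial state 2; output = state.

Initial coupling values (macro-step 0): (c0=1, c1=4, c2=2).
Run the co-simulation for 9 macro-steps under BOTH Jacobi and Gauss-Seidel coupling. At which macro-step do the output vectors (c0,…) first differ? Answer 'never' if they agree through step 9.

[Jacobi] macro 1: S0 reads c2=2 → after 1×micro: 5/2; S1 reads c1=4 → after 2×micro: 0; S2 reads c0=1 → after 1×micro: 3 ⇒ (c0=5/2, c1=0, c2=3)
[Jacobi] macro 2: S0 reads c2=3 → after 1×micro: 17/4; S1 reads c1=0 → after 2×micro: -1; S2 reads c0=5/2 → after 1×micro: 3 ⇒ (c0=17/4, c1=-1, c2=3)
[Jacobi] macro 3: S0 reads c2=3 → after 1×micro: 41/8; S1 reads c1=-1 → after 2×micro: -1; S2 reads c0=17/4 → after 1×micro: 3 ⇒ (c0=41/8, c1=-1, c2=3)
[Jacobi] macro 4: S0 reads c2=3 → after 1×micro: 89/16; S1 reads c1=-1 → after 2×micro: -1; S2 reads c0=41/8 → after 1×micro: 2 ⇒ (c0=89/16, c1=-1, c2=2)
[Jacobi] macro 5: S0 reads c2=2 → after 1×micro: 153/32; S1 reads c1=-1 → after 2×micro: -1; S2 reads c0=89/16 → after 1×micro: 3 ⇒ (c0=153/32, c1=-1, c2=3)
[Jacobi] macro 6: S0 reads c2=3 → after 1×micro: 345/64; S1 reads c1=-1 → after 2×micro: -1; S2 reads c0=153/32 → after 1×micro: 3 ⇒ (c0=345/64, c1=-1, c2=3)
[Jacobi] macro 7: S0 reads c2=3 → after 1×micro: 729/128; S1 reads c1=-1 → after 2×micro: -1; S2 reads c0=345/64 → after 1×micro: 2 ⇒ (c0=729/128, c1=-1, c2=2)
[Jacobi] macro 8: S0 reads c2=2 → after 1×micro: 1241/256; S1 reads c1=-1 → after 2×micro: -1; S2 reads c0=729/128 → after 1×micro: 3 ⇒ (c0=1241/256, c1=-1, c2=3)
[Jacobi] macro 9: S0 reads c2=3 → after 1×micro: 2777/512; S1 reads c1=-1 → after 2×micro: -1; S2 reads c0=1241/256 → after 1×micro: 3 ⇒ (c0=2777/512, c1=-1, c2=3)
[Gauss-Seidel] macro 1: S0 reads c2=2 → after 1×micro: 5/2; S1 reads c1=4 → after 2×micro: 0; S2 reads c0=5/2 → after 1×micro: 2 ⇒ (c0=5/2, c1=0, c2=2)
[Gauss-Seidel] macro 2: S0 reads c2=2 → after 1×micro: 13/4; S1 reads c1=0 → after 2×micro: -1; S2 reads c0=13/4 → after 1×micro: 3 ⇒ (c0=13/4, c1=-1, c2=3)
[Gauss-Seidel] macro 3: S0 reads c2=3 → after 1×micro: 37/8; S1 reads c1=-1 → after 2×micro: -1; S2 reads c0=37/8 → after 1×micro: 3 ⇒ (c0=37/8, c1=-1, c2=3)
[Gauss-Seidel] macro 4: S0 reads c2=3 → after 1×micro: 85/16; S1 reads c1=-1 → after 2×micro: -1; S2 reads c0=85/16 → after 1×micro: 2 ⇒ (c0=85/16, c1=-1, c2=2)
[Gauss-Seidel] macro 5: S0 reads c2=2 → after 1×micro: 149/32; S1 reads c1=-1 → after 2×micro: -1; S2 reads c0=149/32 → after 1×micro: 2 ⇒ (c0=149/32, c1=-1, c2=2)
[Gauss-Seidel] macro 6: S0 reads c2=2 → after 1×micro: 277/64; S1 reads c1=-1 → after 2×micro: -1; S2 reads c0=277/64 → after 1×micro: 2 ⇒ (c0=277/64, c1=-1, c2=2)
[Gauss-Seidel] macro 7: S0 reads c2=2 → after 1×micro: 533/128; S1 reads c1=-1 → after 2×micro: -1; S2 reads c0=533/128 → after 1×micro: 2 ⇒ (c0=533/128, c1=-1, c2=2)
[Gauss-Seidel] macro 8: S0 reads c2=2 → after 1×micro: 1045/256; S1 reads c1=-1 → after 2×micro: -1; S2 reads c0=1045/256 → after 1×micro: 2 ⇒ (c0=1045/256, c1=-1, c2=2)
[Gauss-Seidel] macro 9: S0 reads c2=2 → after 1×micro: 2069/512; S1 reads c1=-1 → after 2×micro: -1; S2 reads c0=2069/512 → after 1×micro: 2 ⇒ (c0=2069/512, c1=-1, c2=2)

first divergence at macro-step: 1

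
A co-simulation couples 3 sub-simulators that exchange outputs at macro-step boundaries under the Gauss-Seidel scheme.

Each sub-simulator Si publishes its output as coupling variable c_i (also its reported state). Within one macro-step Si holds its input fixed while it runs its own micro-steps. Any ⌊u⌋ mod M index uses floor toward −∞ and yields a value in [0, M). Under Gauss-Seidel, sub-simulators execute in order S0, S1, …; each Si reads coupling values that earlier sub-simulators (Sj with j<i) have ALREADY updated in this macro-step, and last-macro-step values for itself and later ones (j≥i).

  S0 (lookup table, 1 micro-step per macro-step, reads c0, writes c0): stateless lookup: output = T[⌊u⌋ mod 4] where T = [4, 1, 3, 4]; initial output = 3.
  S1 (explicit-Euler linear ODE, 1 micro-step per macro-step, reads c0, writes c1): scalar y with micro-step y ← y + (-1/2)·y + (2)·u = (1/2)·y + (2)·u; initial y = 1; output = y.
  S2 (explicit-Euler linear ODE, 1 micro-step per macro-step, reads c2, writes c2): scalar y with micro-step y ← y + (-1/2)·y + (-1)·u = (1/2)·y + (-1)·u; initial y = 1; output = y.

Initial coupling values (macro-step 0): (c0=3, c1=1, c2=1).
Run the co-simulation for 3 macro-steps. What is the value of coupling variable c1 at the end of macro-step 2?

c1 at macro-step 2 = 49/4

macro 1: S0 reads c0=3 → after 1×micro: 4; S1 reads c0=4 → after 1×micro: 17/2; S2 reads c2=1 → after 1×micro: -1/2 ⇒ (c0=4, c1=17/2, c2=-1/2)
macro 2: S0 reads c0=4 → after 1×micro: 4; S1 reads c0=4 → after 1×micro: 49/4; S2 reads c2=-1/2 → after 1×micro: 1/4 ⇒ (c0=4, c1=49/4, c2=1/4)
macro 3: S0 reads c0=4 → after 1×micro: 4; S1 reads c0=4 → after 1×micro: 113/8; S2 reads c2=1/4 → after 1×micro: -1/8 ⇒ (c0=4, c1=113/8, c2=-1/8)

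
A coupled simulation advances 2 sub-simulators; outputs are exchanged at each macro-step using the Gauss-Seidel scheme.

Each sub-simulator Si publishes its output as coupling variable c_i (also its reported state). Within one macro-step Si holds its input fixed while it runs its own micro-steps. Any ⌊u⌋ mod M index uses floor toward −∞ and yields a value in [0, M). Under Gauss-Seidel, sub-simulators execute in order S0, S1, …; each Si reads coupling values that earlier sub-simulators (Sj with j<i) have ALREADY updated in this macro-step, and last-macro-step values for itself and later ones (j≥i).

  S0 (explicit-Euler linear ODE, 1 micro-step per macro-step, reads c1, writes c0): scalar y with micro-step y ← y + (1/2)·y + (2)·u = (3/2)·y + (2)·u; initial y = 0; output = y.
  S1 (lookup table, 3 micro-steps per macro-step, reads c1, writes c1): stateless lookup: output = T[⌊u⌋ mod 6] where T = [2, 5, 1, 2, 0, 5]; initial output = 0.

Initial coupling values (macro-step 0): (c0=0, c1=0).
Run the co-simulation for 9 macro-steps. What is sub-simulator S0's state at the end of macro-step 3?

S0 state at macro-step 3 = 8

macro 1: S0 reads c1=0 → after 1×micro: 0; S1 reads c1=0 → after 3×micro: 2 ⇒ (c0=0, c1=2)
macro 2: S0 reads c1=2 → after 1×micro: 4; S1 reads c1=2 → after 3×micro: 1 ⇒ (c0=4, c1=1)
macro 3: S0 reads c1=1 → after 1×micro: 8; S1 reads c1=1 → after 3×micro: 5 ⇒ (c0=8, c1=5)
macro 4: S0 reads c1=5 → after 1×micro: 22; S1 reads c1=5 → after 3×micro: 5 ⇒ (c0=22, c1=5)
macro 5: S0 reads c1=5 → after 1×micro: 43; S1 reads c1=5 → after 3×micro: 5 ⇒ (c0=43, c1=5)
macro 6: S0 reads c1=5 → after 1×micro: 149/2; S1 reads c1=5 → after 3×micro: 5 ⇒ (c0=149/2, c1=5)
macro 7: S0 reads c1=5 → after 1×micro: 487/4; S1 reads c1=5 → after 3×micro: 5 ⇒ (c0=487/4, c1=5)
macro 8: S0 reads c1=5 → after 1×micro: 1541/8; S1 reads c1=5 → after 3×micro: 5 ⇒ (c0=1541/8, c1=5)
macro 9: S0 reads c1=5 → after 1×micro: 4783/16; S1 reads c1=5 → after 3×micro: 5 ⇒ (c0=4783/16, c1=5)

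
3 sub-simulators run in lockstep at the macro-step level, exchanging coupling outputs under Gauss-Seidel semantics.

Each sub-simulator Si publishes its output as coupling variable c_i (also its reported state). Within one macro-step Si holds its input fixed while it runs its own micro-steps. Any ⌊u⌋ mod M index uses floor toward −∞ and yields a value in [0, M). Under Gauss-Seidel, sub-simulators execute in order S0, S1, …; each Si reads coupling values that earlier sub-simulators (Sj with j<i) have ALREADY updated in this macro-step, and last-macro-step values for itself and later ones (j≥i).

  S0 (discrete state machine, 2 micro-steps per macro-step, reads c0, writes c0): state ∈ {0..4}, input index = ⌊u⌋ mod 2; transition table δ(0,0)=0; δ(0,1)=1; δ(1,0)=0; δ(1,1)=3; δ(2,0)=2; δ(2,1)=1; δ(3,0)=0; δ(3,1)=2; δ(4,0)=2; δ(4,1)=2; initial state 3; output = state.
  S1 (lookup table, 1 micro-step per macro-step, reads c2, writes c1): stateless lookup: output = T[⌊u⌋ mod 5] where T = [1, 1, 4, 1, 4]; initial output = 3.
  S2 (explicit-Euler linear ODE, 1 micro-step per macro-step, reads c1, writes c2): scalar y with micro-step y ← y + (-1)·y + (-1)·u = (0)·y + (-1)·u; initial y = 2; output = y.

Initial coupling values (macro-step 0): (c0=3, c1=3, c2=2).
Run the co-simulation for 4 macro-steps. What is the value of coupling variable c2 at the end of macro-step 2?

c2 at macro-step 2 = -1

macro 1: S0 reads c0=3 → after 2×micro: 1; S1 reads c2=2 → after 1×micro: 4; S2 reads c1=4 → after 1×micro: -4 ⇒ (c0=1, c1=4, c2=-4)
macro 2: S0 reads c0=1 → after 2×micro: 2; S1 reads c2=-4 → after 1×micro: 1; S2 reads c1=1 → after 1×micro: -1 ⇒ (c0=2, c1=1, c2=-1)
macro 3: S0 reads c0=2 → after 2×micro: 2; S1 reads c2=-1 → after 1×micro: 4; S2 reads c1=4 → after 1×micro: -4 ⇒ (c0=2, c1=4, c2=-4)
macro 4: S0 reads c0=2 → after 2×micro: 2; S1 reads c2=-4 → after 1×micro: 1; S2 reads c1=1 → after 1×micro: -1 ⇒ (c0=2, c1=1, c2=-1)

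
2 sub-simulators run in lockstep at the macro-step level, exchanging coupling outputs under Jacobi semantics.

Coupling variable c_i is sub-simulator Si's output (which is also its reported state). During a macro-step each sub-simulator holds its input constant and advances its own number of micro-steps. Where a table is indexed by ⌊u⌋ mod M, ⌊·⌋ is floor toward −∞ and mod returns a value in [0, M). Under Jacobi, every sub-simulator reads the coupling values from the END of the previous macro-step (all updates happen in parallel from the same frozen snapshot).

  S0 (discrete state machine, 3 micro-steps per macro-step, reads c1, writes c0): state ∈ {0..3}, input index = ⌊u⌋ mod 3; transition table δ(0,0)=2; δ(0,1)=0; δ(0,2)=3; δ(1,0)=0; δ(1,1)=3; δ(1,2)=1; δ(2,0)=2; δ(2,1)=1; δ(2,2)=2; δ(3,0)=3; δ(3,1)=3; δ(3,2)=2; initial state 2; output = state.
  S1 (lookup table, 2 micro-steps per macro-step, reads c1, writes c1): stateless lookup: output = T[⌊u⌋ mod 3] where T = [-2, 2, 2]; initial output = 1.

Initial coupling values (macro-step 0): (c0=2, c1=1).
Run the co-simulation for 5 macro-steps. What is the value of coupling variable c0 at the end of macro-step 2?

macro 1: S0 reads c1=1 → after 3×micro: 3; S1 reads c1=1 → after 2×micro: 2 ⇒ (c0=3, c1=2)
macro 2: S0 reads c1=2 → after 3×micro: 2; S1 reads c1=2 → after 2×micro: 2 ⇒ (c0=2, c1=2)
macro 3: S0 reads c1=2 → after 3×micro: 2; S1 reads c1=2 → after 2×micro: 2 ⇒ (c0=2, c1=2)
macro 4: S0 reads c1=2 → after 3×micro: 2; S1 reads c1=2 → after 2×micro: 2 ⇒ (c0=2, c1=2)
macro 5: S0 reads c1=2 → after 3×micro: 2; S1 reads c1=2 → after 2×micro: 2 ⇒ (c0=2, c1=2)

c0 at macro-step 2 = 2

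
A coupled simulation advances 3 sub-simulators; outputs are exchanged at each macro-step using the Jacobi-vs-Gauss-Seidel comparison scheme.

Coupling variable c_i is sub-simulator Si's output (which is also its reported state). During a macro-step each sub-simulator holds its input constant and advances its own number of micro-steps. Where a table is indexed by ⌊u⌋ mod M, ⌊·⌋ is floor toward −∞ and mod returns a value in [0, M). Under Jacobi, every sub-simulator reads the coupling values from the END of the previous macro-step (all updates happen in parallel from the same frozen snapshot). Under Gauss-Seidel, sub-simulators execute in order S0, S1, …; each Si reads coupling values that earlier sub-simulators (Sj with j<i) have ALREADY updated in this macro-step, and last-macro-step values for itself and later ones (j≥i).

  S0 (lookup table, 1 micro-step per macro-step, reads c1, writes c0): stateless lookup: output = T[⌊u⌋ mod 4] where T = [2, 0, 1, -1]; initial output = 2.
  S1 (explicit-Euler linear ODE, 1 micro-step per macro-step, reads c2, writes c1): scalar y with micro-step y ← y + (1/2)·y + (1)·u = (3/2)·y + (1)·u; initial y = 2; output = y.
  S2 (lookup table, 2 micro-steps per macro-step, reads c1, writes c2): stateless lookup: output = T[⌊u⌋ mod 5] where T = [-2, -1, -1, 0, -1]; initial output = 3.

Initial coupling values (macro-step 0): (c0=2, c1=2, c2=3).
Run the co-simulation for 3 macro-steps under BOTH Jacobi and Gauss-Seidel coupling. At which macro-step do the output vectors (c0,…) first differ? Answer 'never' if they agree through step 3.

first divergence at macro-step: 2

[Jacobi] macro 1: S0 reads c1=2 → after 1×micro: 1; S1 reads c2=3 → after 1×micro: 6; S2 reads c1=2 → after 2×micro: -1 ⇒ (c0=1, c1=6, c2=-1)
[Jacobi] macro 2: S0 reads c1=6 → after 1×micro: 1; S1 reads c2=-1 → after 1×micro: 8; S2 reads c1=6 → after 2×micro: -1 ⇒ (c0=1, c1=8, c2=-1)
[Jacobi] macro 3: S0 reads c1=8 → after 1×micro: 2; S1 reads c2=-1 → after 1×micro: 11; S2 reads c1=8 → after 2×micro: 0 ⇒ (c0=2, c1=11, c2=0)
[Gauss-Seidel] macro 1: S0 reads c1=2 → after 1×micro: 1; S1 reads c2=3 → after 1×micro: 6; S2 reads c1=6 → after 2×micro: -1 ⇒ (c0=1, c1=6, c2=-1)
[Gauss-Seidel] macro 2: S0 reads c1=6 → after 1×micro: 1; S1 reads c2=-1 → after 1×micro: 8; S2 reads c1=8 → after 2×micro: 0 ⇒ (c0=1, c1=8, c2=0)
[Gauss-Seidel] macro 3: S0 reads c1=8 → after 1×micro: 2; S1 reads c2=0 → after 1×micro: 12; S2 reads c1=12 → after 2×micro: -1 ⇒ (c0=2, c1=12, c2=-1)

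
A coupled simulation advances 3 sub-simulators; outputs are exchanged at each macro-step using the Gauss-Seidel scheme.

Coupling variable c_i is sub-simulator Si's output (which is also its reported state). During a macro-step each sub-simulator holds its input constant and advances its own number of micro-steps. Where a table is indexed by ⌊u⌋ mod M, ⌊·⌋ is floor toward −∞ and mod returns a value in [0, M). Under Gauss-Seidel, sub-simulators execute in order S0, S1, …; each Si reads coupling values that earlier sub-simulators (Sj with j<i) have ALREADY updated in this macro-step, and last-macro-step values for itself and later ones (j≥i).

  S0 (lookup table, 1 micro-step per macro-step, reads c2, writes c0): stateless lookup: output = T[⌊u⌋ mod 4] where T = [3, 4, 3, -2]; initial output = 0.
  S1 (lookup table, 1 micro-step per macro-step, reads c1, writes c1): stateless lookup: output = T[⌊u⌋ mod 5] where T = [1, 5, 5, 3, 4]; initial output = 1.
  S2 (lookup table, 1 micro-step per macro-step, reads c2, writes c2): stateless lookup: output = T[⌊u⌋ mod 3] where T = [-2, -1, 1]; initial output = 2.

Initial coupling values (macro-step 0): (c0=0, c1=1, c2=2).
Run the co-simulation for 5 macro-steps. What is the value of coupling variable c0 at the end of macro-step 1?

c0 at macro-step 1 = 3

macro 1: S0 reads c2=2 → after 1×micro: 3; S1 reads c1=1 → after 1×micro: 5; S2 reads c2=2 → after 1×micro: 1 ⇒ (c0=3, c1=5, c2=1)
macro 2: S0 reads c2=1 → after 1×micro: 4; S1 reads c1=5 → after 1×micro: 1; S2 reads c2=1 → after 1×micro: -1 ⇒ (c0=4, c1=1, c2=-1)
macro 3: S0 reads c2=-1 → after 1×micro: -2; S1 reads c1=1 → after 1×micro: 5; S2 reads c2=-1 → after 1×micro: 1 ⇒ (c0=-2, c1=5, c2=1)
macro 4: S0 reads c2=1 → after 1×micro: 4; S1 reads c1=5 → after 1×micro: 1; S2 reads c2=1 → after 1×micro: -1 ⇒ (c0=4, c1=1, c2=-1)
macro 5: S0 reads c2=-1 → after 1×micro: -2; S1 reads c1=1 → after 1×micro: 5; S2 reads c2=-1 → after 1×micro: 1 ⇒ (c0=-2, c1=5, c2=1)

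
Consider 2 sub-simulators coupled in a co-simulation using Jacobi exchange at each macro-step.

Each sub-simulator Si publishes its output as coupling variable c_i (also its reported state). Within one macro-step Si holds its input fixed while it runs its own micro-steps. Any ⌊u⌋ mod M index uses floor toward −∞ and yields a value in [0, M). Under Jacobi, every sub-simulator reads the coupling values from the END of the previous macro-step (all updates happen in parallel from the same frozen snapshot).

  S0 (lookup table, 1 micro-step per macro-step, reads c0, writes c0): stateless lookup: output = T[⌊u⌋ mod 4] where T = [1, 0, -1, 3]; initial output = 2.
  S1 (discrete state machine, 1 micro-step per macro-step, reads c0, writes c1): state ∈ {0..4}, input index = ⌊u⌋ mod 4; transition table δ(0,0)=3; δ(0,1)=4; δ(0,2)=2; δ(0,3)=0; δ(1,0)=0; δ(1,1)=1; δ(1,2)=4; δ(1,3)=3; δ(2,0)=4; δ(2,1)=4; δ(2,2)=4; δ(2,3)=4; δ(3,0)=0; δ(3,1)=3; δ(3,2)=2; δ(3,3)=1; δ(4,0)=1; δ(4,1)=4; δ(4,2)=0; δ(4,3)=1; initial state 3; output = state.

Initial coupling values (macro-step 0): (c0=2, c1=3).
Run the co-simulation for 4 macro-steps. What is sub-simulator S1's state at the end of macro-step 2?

S1 state at macro-step 2 = 4

macro 1: S0 reads c0=2 → after 1×micro: -1; S1 reads c0=2 → after 1×micro: 2 ⇒ (c0=-1, c1=2)
macro 2: S0 reads c0=-1 → after 1×micro: 3; S1 reads c0=-1 → after 1×micro: 4 ⇒ (c0=3, c1=4)
macro 3: S0 reads c0=3 → after 1×micro: 3; S1 reads c0=3 → after 1×micro: 1 ⇒ (c0=3, c1=1)
macro 4: S0 reads c0=3 → after 1×micro: 3; S1 reads c0=3 → after 1×micro: 3 ⇒ (c0=3, c1=3)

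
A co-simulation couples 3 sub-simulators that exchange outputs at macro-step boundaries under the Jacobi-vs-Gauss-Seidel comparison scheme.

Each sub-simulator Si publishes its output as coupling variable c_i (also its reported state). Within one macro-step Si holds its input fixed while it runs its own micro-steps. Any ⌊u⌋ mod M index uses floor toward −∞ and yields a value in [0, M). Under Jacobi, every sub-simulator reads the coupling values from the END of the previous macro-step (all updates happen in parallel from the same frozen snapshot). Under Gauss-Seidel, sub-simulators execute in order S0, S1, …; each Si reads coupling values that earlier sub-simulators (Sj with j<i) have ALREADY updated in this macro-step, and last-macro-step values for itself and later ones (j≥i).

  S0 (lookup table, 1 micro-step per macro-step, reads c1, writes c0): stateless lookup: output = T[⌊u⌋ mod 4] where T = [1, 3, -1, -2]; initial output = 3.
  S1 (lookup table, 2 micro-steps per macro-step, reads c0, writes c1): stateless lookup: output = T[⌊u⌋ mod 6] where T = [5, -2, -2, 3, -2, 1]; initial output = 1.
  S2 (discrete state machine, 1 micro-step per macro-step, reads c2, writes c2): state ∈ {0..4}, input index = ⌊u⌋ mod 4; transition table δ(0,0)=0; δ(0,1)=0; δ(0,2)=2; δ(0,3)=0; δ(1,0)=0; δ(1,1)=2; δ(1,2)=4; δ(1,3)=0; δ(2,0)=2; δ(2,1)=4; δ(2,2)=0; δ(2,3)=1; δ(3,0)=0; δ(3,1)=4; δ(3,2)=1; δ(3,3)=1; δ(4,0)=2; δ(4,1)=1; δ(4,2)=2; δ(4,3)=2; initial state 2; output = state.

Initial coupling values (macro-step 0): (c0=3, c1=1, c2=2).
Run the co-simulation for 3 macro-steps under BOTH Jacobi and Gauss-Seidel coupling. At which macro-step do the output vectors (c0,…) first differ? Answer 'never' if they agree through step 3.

first divergence at macro-step: 2

[Jacobi] macro 1: S0 reads c1=1 → after 1×micro: 3; S1 reads c0=3 → after 2×micro: 3; S2 reads c2=2 → after 1×micro: 0 ⇒ (c0=3, c1=3, c2=0)
[Jacobi] macro 2: S0 reads c1=3 → after 1×micro: -2; S1 reads c0=3 → after 2×micro: 3; S2 reads c2=0 → after 1×micro: 0 ⇒ (c0=-2, c1=3, c2=0)
[Jacobi] macro 3: S0 reads c1=3 → after 1×micro: -2; S1 reads c0=-2 → after 2×micro: -2; S2 reads c2=0 → after 1×micro: 0 ⇒ (c0=-2, c1=-2, c2=0)
[Gauss-Seidel] macro 1: S0 reads c1=1 → after 1×micro: 3; S1 reads c0=3 → after 2×micro: 3; S2 reads c2=2 → after 1×micro: 0 ⇒ (c0=3, c1=3, c2=0)
[Gauss-Seidel] macro 2: S0 reads c1=3 → after 1×micro: -2; S1 reads c0=-2 → after 2×micro: -2; S2 reads c2=0 → after 1×micro: 0 ⇒ (c0=-2, c1=-2, c2=0)
[Gauss-Seidel] macro 3: S0 reads c1=-2 → after 1×micro: -1; S1 reads c0=-1 → after 2×micro: 1; S2 reads c2=0 → after 1×micro: 0 ⇒ (c0=-1, c1=1, c2=0)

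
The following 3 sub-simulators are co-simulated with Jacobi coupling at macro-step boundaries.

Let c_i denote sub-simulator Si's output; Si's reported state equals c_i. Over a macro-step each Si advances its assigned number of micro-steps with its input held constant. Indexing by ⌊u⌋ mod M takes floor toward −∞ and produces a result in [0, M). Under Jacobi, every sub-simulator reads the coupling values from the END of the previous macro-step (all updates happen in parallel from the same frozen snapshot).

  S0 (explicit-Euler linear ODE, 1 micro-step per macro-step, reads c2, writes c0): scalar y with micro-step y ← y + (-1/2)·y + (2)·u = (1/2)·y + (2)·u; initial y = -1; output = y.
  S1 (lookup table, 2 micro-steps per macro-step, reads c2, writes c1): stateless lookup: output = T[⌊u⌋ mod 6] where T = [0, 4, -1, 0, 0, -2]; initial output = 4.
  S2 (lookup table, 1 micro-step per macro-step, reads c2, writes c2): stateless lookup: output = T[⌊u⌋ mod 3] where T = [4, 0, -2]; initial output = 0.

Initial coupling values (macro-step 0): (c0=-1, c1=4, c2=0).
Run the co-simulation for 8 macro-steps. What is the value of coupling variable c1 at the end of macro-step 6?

c1 at macro-step 6 = 0

macro 1: S0 reads c2=0 → after 1×micro: -1/2; S1 reads c2=0 → after 2×micro: 0; S2 reads c2=0 → after 1×micro: 4 ⇒ (c0=-1/2, c1=0, c2=4)
macro 2: S0 reads c2=4 → after 1×micro: 31/4; S1 reads c2=4 → after 2×micro: 0; S2 reads c2=4 → after 1×micro: 0 ⇒ (c0=31/4, c1=0, c2=0)
macro 3: S0 reads c2=0 → after 1×micro: 31/8; S1 reads c2=0 → after 2×micro: 0; S2 reads c2=0 → after 1×micro: 4 ⇒ (c0=31/8, c1=0, c2=4)
macro 4: S0 reads c2=4 → after 1×micro: 159/16; S1 reads c2=4 → after 2×micro: 0; S2 reads c2=4 → after 1×micro: 0 ⇒ (c0=159/16, c1=0, c2=0)
macro 5: S0 reads c2=0 → after 1×micro: 159/32; S1 reads c2=0 → after 2×micro: 0; S2 reads c2=0 → after 1×micro: 4 ⇒ (c0=159/32, c1=0, c2=4)
macro 6: S0 reads c2=4 → after 1×micro: 671/64; S1 reads c2=4 → after 2×micro: 0; S2 reads c2=4 → after 1×micro: 0 ⇒ (c0=671/64, c1=0, c2=0)
macro 7: S0 reads c2=0 → after 1×micro: 671/128; S1 reads c2=0 → after 2×micro: 0; S2 reads c2=0 → after 1×micro: 4 ⇒ (c0=671/128, c1=0, c2=4)
macro 8: S0 reads c2=4 → after 1×micro: 2719/256; S1 reads c2=4 → after 2×micro: 0; S2 reads c2=4 → after 1×micro: 0 ⇒ (c0=2719/256, c1=0, c2=0)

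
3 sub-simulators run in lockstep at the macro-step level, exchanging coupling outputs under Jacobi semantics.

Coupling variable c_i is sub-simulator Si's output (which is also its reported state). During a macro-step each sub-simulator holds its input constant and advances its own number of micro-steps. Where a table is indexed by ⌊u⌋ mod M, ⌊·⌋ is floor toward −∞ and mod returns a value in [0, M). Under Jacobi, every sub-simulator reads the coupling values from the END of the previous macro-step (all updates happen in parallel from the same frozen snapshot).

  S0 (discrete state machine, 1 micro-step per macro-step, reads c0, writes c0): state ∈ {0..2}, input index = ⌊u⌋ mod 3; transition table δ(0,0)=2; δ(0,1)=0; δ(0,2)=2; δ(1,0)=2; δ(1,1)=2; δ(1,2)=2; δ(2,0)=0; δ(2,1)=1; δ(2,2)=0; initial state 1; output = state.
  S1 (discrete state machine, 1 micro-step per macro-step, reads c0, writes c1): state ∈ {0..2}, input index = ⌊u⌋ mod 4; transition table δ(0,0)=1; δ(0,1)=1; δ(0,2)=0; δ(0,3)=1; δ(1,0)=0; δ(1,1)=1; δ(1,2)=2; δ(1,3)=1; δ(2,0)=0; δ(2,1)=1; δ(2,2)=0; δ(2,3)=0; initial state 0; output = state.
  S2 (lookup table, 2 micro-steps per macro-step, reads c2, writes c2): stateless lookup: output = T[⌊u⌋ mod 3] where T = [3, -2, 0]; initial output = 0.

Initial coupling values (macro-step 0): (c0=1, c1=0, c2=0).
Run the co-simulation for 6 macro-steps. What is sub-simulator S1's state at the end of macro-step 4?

macro 1: S0 reads c0=1 → after 1×micro: 2; S1 reads c0=1 → after 1×micro: 1; S2 reads c2=0 → after 2×micro: 3 ⇒ (c0=2, c1=1, c2=3)
macro 2: S0 reads c0=2 → after 1×micro: 0; S1 reads c0=2 → after 1×micro: 2; S2 reads c2=3 → after 2×micro: 3 ⇒ (c0=0, c1=2, c2=3)
macro 3: S0 reads c0=0 → after 1×micro: 2; S1 reads c0=0 → after 1×micro: 0; S2 reads c2=3 → after 2×micro: 3 ⇒ (c0=2, c1=0, c2=3)
macro 4: S0 reads c0=2 → after 1×micro: 0; S1 reads c0=2 → after 1×micro: 0; S2 reads c2=3 → after 2×micro: 3 ⇒ (c0=0, c1=0, c2=3)
macro 5: S0 reads c0=0 → after 1×micro: 2; S1 reads c0=0 → after 1×micro: 1; S2 reads c2=3 → after 2×micro: 3 ⇒ (c0=2, c1=1, c2=3)
macro 6: S0 reads c0=2 → after 1×micro: 0; S1 reads c0=2 → after 1×micro: 2; S2 reads c2=3 → after 2×micro: 3 ⇒ (c0=0, c1=2, c2=3)

S1 state at macro-step 4 = 0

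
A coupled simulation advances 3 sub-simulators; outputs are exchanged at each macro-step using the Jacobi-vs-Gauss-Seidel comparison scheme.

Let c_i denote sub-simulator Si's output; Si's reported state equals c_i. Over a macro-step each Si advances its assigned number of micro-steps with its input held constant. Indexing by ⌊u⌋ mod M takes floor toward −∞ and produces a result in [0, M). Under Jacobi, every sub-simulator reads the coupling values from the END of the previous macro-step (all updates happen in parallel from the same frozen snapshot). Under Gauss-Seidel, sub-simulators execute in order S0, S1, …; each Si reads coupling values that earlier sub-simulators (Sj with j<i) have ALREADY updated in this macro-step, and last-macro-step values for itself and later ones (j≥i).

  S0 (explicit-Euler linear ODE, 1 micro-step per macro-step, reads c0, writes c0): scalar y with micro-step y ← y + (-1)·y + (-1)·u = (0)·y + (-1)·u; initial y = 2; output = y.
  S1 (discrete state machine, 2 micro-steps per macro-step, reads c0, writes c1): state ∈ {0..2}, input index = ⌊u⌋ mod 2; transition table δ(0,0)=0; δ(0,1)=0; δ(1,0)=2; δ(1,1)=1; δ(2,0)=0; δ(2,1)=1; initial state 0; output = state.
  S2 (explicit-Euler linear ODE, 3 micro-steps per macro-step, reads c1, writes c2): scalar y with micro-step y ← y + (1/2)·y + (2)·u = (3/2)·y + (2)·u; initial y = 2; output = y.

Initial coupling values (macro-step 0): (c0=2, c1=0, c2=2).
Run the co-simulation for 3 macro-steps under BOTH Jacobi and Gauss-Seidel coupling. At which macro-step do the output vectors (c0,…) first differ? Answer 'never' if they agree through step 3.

first divergence at macro-step: never

[Jacobi] macro 1: S0 reads c0=2 → after 1×micro: -2; S1 reads c0=2 → after 2×micro: 0; S2 reads c1=0 → after 3×micro: 27/4 ⇒ (c0=-2, c1=0, c2=27/4)
[Jacobi] macro 2: S0 reads c0=-2 → after 1×micro: 2; S1 reads c0=-2 → after 2×micro: 0; S2 reads c1=0 → after 3×micro: 729/32 ⇒ (c0=2, c1=0, c2=729/32)
[Jacobi] macro 3: S0 reads c0=2 → after 1×micro: -2; S1 reads c0=2 → after 2×micro: 0; S2 reads c1=0 → after 3×micro: 19683/256 ⇒ (c0=-2, c1=0, c2=19683/256)
[Gauss-Seidel] macro 1: S0 reads c0=2 → after 1×micro: -2; S1 reads c0=-2 → after 2×micro: 0; S2 reads c1=0 → after 3×micro: 27/4 ⇒ (c0=-2, c1=0, c2=27/4)
[Gauss-Seidel] macro 2: S0 reads c0=-2 → after 1×micro: 2; S1 reads c0=2 → after 2×micro: 0; S2 reads c1=0 → after 3×micro: 729/32 ⇒ (c0=2, c1=0, c2=729/32)
[Gauss-Seidel] macro 3: S0 reads c0=2 → after 1×micro: -2; S1 reads c0=-2 → after 2×micro: 0; S2 reads c1=0 → after 3×micro: 19683/256 ⇒ (c0=-2, c1=0, c2=19683/256)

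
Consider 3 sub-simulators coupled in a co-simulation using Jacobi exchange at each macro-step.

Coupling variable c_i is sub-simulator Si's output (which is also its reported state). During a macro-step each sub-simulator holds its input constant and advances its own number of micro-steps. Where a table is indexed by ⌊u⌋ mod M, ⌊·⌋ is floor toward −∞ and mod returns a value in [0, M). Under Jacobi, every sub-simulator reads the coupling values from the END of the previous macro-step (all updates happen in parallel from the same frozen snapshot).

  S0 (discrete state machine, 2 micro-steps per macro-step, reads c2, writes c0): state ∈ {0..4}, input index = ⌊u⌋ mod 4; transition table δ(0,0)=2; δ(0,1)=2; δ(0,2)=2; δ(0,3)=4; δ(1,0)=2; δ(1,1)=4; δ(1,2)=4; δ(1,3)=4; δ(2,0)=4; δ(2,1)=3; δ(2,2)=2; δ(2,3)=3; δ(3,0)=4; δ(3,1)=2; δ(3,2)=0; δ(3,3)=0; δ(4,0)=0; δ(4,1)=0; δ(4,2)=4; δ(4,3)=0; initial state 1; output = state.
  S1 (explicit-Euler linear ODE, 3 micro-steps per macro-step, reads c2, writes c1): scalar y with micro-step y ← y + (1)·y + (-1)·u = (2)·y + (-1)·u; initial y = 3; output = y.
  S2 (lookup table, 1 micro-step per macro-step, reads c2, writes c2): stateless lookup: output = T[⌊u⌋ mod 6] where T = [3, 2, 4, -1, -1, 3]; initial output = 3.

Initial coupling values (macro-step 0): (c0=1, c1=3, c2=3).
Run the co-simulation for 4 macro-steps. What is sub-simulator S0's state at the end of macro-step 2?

macro 1: S0 reads c2=3 → after 2×micro: 0; S1 reads c2=3 → after 3×micro: 3; S2 reads c2=3 → after 1×micro: -1 ⇒ (c0=0, c1=3, c2=-1)
macro 2: S0 reads c2=-1 → after 2×micro: 0; S1 reads c2=-1 → after 3×micro: 31; S2 reads c2=-1 → after 1×micro: 3 ⇒ (c0=0, c1=31, c2=3)
macro 3: S0 reads c2=3 → after 2×micro: 0; S1 reads c2=3 → after 3×micro: 227; S2 reads c2=3 → after 1×micro: -1 ⇒ (c0=0, c1=227, c2=-1)
macro 4: S0 reads c2=-1 → after 2×micro: 0; S1 reads c2=-1 → after 3×micro: 1823; S2 reads c2=-1 → after 1×micro: 3 ⇒ (c0=0, c1=1823, c2=3)

S0 state at macro-step 2 = 0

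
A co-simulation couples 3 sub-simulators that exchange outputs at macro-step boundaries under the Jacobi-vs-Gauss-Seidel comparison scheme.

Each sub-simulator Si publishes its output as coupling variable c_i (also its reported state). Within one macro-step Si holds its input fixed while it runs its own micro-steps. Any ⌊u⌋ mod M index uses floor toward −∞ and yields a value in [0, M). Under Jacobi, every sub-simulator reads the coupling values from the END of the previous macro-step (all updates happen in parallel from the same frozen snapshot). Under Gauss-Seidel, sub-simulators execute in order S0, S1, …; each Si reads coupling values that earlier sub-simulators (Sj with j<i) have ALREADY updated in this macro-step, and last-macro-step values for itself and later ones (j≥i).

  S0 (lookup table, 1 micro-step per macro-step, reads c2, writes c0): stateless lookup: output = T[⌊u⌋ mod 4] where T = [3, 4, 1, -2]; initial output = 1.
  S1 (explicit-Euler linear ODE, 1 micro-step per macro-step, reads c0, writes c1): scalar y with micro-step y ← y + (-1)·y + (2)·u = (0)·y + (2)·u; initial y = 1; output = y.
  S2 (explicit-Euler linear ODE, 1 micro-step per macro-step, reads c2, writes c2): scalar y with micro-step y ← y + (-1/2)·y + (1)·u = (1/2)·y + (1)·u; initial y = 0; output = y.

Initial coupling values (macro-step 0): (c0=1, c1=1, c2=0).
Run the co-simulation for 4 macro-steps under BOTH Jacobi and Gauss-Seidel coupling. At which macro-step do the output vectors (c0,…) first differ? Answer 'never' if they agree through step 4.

[Jacobi] macro 1: S0 reads c2=0 → after 1×micro: 3; S1 reads c0=1 → after 1×micro: 2; S2 reads c2=0 → after 1×micro: 0 ⇒ (c0=3, c1=2, c2=0)
[Jacobi] macro 2: S0 reads c2=0 → after 1×micro: 3; S1 reads c0=3 → after 1×micro: 6; S2 reads c2=0 → after 1×micro: 0 ⇒ (c0=3, c1=6, c2=0)
[Jacobi] macro 3: S0 reads c2=0 → after 1×micro: 3; S1 reads c0=3 → after 1×micro: 6; S2 reads c2=0 → after 1×micro: 0 ⇒ (c0=3, c1=6, c2=0)
[Jacobi] macro 4: S0 reads c2=0 → after 1×micro: 3; S1 reads c0=3 → after 1×micro: 6; S2 reads c2=0 → after 1×micro: 0 ⇒ (c0=3, c1=6, c2=0)
[Gauss-Seidel] macro 1: S0 reads c2=0 → after 1×micro: 3; S1 reads c0=3 → after 1×micro: 6; S2 reads c2=0 → after 1×micro: 0 ⇒ (c0=3, c1=6, c2=0)
[Gauss-Seidel] macro 2: S0 reads c2=0 → after 1×micro: 3; S1 reads c0=3 → after 1×micro: 6; S2 reads c2=0 → after 1×micro: 0 ⇒ (c0=3, c1=6, c2=0)
[Gauss-Seidel] macro 3: S0 reads c2=0 → after 1×micro: 3; S1 reads c0=3 → after 1×micro: 6; S2 reads c2=0 → after 1×micro: 0 ⇒ (c0=3, c1=6, c2=0)
[Gauss-Seidel] macro 4: S0 reads c2=0 → after 1×micro: 3; S1 reads c0=3 → after 1×micro: 6; S2 reads c2=0 → after 1×micro: 0 ⇒ (c0=3, c1=6, c2=0)

first divergence at macro-step: 1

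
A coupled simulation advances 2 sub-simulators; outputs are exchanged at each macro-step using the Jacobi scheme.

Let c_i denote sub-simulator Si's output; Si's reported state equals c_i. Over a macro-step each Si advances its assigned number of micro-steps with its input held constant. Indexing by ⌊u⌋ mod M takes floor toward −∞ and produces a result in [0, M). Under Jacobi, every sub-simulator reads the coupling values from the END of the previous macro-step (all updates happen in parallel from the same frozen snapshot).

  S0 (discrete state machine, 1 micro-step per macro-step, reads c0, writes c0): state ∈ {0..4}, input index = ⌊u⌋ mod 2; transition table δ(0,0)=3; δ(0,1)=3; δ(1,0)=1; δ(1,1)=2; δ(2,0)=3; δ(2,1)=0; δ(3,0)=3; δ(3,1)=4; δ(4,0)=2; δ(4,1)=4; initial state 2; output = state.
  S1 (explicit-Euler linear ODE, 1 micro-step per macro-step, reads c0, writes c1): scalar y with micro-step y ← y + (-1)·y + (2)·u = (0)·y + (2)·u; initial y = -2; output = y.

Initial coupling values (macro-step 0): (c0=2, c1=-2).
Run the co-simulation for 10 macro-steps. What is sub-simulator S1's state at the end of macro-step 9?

macro 1: S0 reads c0=2 → after 1×micro: 3; S1 reads c0=2 → after 1×micro: 4 ⇒ (c0=3, c1=4)
macro 2: S0 reads c0=3 → after 1×micro: 4; S1 reads c0=3 → after 1×micro: 6 ⇒ (c0=4, c1=6)
macro 3: S0 reads c0=4 → after 1×micro: 2; S1 reads c0=4 → after 1×micro: 8 ⇒ (c0=2, c1=8)
macro 4: S0 reads c0=2 → after 1×micro: 3; S1 reads c0=2 → after 1×micro: 4 ⇒ (c0=3, c1=4)
macro 5: S0 reads c0=3 → after 1×micro: 4; S1 reads c0=3 → after 1×micro: 6 ⇒ (c0=4, c1=6)
macro 6: S0 reads c0=4 → after 1×micro: 2; S1 reads c0=4 → after 1×micro: 8 ⇒ (c0=2, c1=8)
macro 7: S0 reads c0=2 → after 1×micro: 3; S1 reads c0=2 → after 1×micro: 4 ⇒ (c0=3, c1=4)
macro 8: S0 reads c0=3 → after 1×micro: 4; S1 reads c0=3 → after 1×micro: 6 ⇒ (c0=4, c1=6)
macro 9: S0 reads c0=4 → after 1×micro: 2; S1 reads c0=4 → after 1×micro: 8 ⇒ (c0=2, c1=8)
macro 10: S0 reads c0=2 → after 1×micro: 3; S1 reads c0=2 → after 1×micro: 4 ⇒ (c0=3, c1=4)

S1 state at macro-step 9 = 8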